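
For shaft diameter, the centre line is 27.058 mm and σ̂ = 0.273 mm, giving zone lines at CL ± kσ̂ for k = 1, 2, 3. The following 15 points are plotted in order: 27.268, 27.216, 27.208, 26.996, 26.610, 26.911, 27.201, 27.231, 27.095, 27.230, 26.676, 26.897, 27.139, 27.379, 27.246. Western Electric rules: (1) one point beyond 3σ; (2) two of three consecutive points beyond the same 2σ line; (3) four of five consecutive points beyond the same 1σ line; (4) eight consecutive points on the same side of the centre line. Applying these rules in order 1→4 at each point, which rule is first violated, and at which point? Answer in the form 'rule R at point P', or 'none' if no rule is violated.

none

Zone of each point (C = within 1σ̂, B = 1σ̂–2σ̂, A = 2σ̂–3σ̂, * = beyond 3σ̂; sign = side of CL): 1:+C, 2:+C, 3:+C, 4:-C, 5:-B, 6:-C, 7:+C, 8:+C, 9:+C, 10:+C, 11:-B, 12:-C, 13:+C, 14:+B, 15:+C
No rule fires across all 15 points.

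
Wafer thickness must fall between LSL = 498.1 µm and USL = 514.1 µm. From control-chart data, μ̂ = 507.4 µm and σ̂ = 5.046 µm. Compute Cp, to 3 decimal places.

Cp = (USL − LSL) / (6σ̂) = (514.1 − 498.1) / (6 × 5.046) = 16.0000 / 30.2760 = 0.5285

0.528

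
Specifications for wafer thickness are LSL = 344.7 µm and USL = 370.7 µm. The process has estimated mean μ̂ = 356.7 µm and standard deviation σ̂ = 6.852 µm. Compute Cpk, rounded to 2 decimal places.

0.58

Cpu = (USL − μ̂) / (3σ̂) = (370.7 − 356.7) / (3 × 6.852) = 0.6811; Cpl = (μ̂ − LSL) / (3σ̂) = (356.7 − 344.7) / (3 × 6.852) = 0.5838; Cpk = min(Cpu, Cpl) = 0.5838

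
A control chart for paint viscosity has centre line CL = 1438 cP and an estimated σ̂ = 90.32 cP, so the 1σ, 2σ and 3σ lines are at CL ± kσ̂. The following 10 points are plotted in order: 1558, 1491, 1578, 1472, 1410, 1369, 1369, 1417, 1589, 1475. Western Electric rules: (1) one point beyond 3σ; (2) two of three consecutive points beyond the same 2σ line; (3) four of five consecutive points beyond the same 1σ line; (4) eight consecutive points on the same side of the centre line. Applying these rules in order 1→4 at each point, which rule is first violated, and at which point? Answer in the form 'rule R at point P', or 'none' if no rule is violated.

none

Zone of each point (C = within 1σ̂, B = 1σ̂–2σ̂, A = 2σ̂–3σ̂, * = beyond 3σ̂; sign = side of CL): 1:+B, 2:+C, 3:+B, 4:+C, 5:-C, 6:-C, 7:-C, 8:-C, 9:+B, 10:+C
No rule fires across all 10 points.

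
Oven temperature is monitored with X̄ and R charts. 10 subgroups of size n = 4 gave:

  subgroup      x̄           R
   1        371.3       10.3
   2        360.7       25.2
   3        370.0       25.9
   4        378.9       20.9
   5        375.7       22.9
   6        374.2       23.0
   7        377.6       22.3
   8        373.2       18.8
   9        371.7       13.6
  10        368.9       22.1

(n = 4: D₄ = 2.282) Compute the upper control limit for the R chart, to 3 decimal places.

46.781

R̄ = (10.3 + 25.2 + 25.9 + 20.9 + 22.9 + 23.0 + 22.3 + 18.8 + 13.6 + 22.1) / 10 = 205.0000 / 10 = 20.5000
UCL_R = D₄·R̄ = 2.282 × 20.5000 = 46.7810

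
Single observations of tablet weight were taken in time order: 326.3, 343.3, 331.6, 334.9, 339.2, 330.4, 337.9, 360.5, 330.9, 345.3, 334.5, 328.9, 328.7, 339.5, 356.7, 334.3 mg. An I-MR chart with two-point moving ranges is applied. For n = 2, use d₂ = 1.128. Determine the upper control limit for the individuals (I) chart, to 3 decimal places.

370.695

X̄ = (326.3 + 343.3 + 331.6 + 334.9 + 339.2 + 330.4 + 337.9 + 360.5 + 330.9 + 345.3 + 334.5 + 328.9 + 328.7 + 339.5 + 356.7 + 334.3) / 16 = 337.6812
Moving ranges: 17.0, 11.7, 3.3, 4.3, 8.8, 7.5, 22.6, 29.6, 14.4, 10.8, 5.6, 0.2, 10.8, 17.2, 22.4; M̄R̄ = 186.2000 / 15 = 12.4133
UCL = X̄ + 3·M̄R̄/d₂ = 337.6812 + 3 × 12.4133 / 1.128 = 370.6954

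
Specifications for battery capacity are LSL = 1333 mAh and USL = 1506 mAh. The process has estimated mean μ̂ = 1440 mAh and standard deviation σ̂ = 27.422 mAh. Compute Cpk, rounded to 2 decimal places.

Cpu = (USL − μ̂) / (3σ̂) = (1506 − 1440) / (3 × 27.422) = 0.8023; Cpl = (μ̂ − LSL) / (3σ̂) = (1440 − 1333) / (3 × 27.422) = 1.3007; Cpk = min(Cpu, Cpl) = 0.8023

0.80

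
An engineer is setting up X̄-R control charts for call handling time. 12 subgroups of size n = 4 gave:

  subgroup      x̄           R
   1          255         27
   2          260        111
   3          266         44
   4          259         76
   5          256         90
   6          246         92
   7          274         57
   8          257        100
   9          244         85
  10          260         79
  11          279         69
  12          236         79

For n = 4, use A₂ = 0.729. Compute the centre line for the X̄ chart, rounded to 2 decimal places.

X̄̄ = (255 + 260 + 266 + 259 + 256 + 246 + 274 + 257 + 244 + 260 + 279 + 236) / 12 = 3092.0000 / 12 = 257.6667
CL = X̄̄ = 257.6667

257.67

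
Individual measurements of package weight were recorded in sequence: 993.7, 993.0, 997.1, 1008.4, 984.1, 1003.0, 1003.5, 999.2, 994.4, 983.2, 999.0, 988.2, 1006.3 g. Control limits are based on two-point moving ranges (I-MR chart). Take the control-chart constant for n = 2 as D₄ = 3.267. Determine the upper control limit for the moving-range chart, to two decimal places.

Moving ranges: 0.7, 4.1, 11.3, 24.3, 18.9, 0.5, 4.3, 4.8, 11.2, 15.8, 10.8, 18.1; M̄R̄ = 124.8000 / 12 = 10.4000
UCL_MR = D₄·M̄R̄ = 3.267 × 10.4000 = 33.9768

33.98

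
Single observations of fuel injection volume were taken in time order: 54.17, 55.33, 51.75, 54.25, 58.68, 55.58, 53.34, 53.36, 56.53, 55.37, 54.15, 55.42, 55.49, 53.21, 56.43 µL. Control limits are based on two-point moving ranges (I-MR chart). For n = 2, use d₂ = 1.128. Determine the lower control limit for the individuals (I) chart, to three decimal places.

49.282

X̄ = (54.17 + 55.33 + 51.75 + 54.25 + 58.68 + 55.58 + 53.34 + 53.36 + 56.53 + 55.37 + 54.15 + 55.42 + 55.49 + 53.21 + 56.43) / 15 = 54.8707
Moving ranges: 1.16, 3.58, 2.50, 4.43, 3.10, 2.24, 0.02, 3.17, 1.16, 1.22, 1.27, 0.07, 2.28, 3.22; M̄R̄ = 29.4200 / 14 = 2.1014
LCL = X̄ − 3·M̄R̄/d₂ = 54.8707 − 3 × 2.1014 / 1.128 = 49.2818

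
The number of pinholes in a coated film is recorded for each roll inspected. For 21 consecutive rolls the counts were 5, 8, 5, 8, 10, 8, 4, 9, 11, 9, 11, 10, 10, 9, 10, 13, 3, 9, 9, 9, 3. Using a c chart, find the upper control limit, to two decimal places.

16.85

c̄ = (5 + 8 + 5 + 8 + 10 + 8 + 4 + 9 + 11 + 9 + 11 + 10 + 10 + 9 + 10 + 13 + 3 + 9 + 9 + 9 + 3) / 21 = 173 / 21 = 8.2381
UCL = c̄ + 3√c̄ = 8.2381 + 3 × √8.2381 = 8.2381 + 3 × 2.8702 = 16.8487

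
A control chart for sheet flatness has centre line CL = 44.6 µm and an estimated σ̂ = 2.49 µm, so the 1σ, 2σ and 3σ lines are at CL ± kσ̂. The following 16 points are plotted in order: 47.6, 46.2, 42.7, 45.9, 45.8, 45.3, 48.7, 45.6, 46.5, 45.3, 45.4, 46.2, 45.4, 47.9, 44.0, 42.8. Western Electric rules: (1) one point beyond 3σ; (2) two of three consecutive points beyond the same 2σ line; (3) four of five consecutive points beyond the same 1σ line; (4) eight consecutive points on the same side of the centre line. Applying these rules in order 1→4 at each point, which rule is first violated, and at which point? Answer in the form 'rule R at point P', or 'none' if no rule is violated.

rule 4 at point 11

Zone of each point (C = within 1σ̂, B = 1σ̂–2σ̂, A = 2σ̂–3σ̂, * = beyond 3σ̂; sign = side of CL): 1:+B, 2:+C, 3:-C, 4:+C, 5:+C, 6:+C, 7:+B, 8:+C, 9:+C, 10:+C, 11:+C, 12:+C, 13:+C, 14:+B, 15:-C, 16:-C
Rule 4 (eight consecutive points on the same side of the centre line) is satisfied at point 11.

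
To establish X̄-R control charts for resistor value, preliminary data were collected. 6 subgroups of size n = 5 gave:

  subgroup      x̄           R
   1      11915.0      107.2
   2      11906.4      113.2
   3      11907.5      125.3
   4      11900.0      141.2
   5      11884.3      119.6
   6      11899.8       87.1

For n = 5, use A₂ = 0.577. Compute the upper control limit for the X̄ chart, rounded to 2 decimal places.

11968.87

X̄̄ = (11915.0 + 11906.4 + 11907.5 + 11900.0 + 11884.3 + 11899.8) / 6 = 71413.0000 / 6 = 11902.1667
R̄ = (107.2 + 113.2 + 125.3 + 141.2 + 119.6 + 87.1) / 6 = 693.6000 / 6 = 115.6000
UCL = X̄̄ + A₂·R̄ = 11902.1667 + 0.577 × 115.6000 = 11968.8679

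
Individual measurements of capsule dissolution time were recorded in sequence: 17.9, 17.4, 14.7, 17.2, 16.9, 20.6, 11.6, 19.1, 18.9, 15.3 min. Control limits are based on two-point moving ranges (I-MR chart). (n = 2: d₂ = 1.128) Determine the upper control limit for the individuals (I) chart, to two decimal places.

25.83

X̄ = (17.9 + 17.4 + 14.7 + 17.2 + 16.9 + 20.6 + 11.6 + 19.1 + 18.9 + 15.3) / 10 = 16.9600
Moving ranges: 0.5, 2.7, 2.5, 0.3, 3.7, 9.0, 7.5, 0.2, 3.6; M̄R̄ = 30.0000 / 9 = 3.3333
UCL = X̄ + 3·M̄R̄/d₂ = 16.9600 + 3 × 3.3333 / 1.128 = 25.8252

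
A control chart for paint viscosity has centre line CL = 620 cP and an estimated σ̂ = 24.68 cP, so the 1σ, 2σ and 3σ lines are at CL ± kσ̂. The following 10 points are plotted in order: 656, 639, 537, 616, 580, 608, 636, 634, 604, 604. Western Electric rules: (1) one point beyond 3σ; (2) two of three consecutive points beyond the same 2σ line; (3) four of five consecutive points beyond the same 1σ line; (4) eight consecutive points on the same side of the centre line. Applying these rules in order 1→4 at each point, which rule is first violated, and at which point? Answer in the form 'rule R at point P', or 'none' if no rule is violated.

rule 1 at point 3

Zone of each point (C = within 1σ̂, B = 1σ̂–2σ̂, A = 2σ̂–3σ̂, * = beyond 3σ̂; sign = side of CL): 1:+B, 2:+C, 3:-*, 4:-C, 5:-B, 6:-C, 7:+C, 8:+C, 9:-C, 10:-C
Rule 1 (one point beyond the 3σ limits) is satisfied at point 3.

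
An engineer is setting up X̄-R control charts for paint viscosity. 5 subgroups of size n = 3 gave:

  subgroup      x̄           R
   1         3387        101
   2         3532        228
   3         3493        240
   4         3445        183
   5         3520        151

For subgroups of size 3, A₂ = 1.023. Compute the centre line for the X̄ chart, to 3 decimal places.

3475.400

X̄̄ = (3387 + 3532 + 3493 + 3445 + 3520) / 5 = 17377.0000 / 5 = 3475.4000
CL = X̄̄ = 3475.4000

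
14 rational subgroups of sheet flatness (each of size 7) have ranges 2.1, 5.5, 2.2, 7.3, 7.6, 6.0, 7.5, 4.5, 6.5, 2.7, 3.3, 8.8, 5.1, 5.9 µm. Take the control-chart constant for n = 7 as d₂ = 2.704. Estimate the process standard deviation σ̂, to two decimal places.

R̄ = (2.1 + 5.5 + 2.2 + 7.3 + 7.6 + 6.0 + 7.5 + 4.5 + 6.5 + 2.7 + 3.3 + 8.8 + 5.1 + 5.9) / 14 = 5.3571
σ̂ = R̄ / d₂ = 5.3571 / 2.704 = 1.9812

1.98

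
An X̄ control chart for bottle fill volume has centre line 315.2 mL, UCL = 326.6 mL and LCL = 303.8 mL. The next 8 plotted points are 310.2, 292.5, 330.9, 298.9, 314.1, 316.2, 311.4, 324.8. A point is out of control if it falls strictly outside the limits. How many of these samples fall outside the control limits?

Compare each point to [303.8, 326.6]: sample 2 = 292.5 < LCL; sample 3 = 330.9 > UCL; sample 4 = 298.9 < LCL.

3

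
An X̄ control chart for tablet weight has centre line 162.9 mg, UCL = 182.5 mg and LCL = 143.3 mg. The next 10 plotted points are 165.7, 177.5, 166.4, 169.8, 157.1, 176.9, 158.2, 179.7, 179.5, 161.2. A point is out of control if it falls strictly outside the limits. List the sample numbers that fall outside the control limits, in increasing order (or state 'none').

All 10 points lie within [143.3, 182.5].

none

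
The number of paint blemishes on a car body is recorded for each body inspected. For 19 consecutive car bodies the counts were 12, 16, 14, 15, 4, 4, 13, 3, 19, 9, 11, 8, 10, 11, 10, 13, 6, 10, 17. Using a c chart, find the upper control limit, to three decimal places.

c̄ = (12 + 16 + 14 + 15 + 4 + 4 + 13 + 3 + 19 + 9 + 11 + 8 + 10 + 11 + 10 + 13 + 6 + 10 + 17) / 19 = 205 / 19 = 10.7895
UCL = c̄ + 3√c̄ = 10.7895 + 3 × √10.7895 = 10.7895 + 3 × 3.2847 = 20.6437

20.644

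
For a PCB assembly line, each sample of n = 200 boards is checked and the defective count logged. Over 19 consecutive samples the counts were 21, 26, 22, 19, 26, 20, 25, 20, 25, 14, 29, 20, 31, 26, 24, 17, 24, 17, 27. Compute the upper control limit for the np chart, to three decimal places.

p̄ = Σdᵢ / (k·n) = 433 / (19 × 200) = 0.11395
UCL = np̄ + 3·√(np̄(1−p̄)) = 22.7895 + 3 × √(22.7895×0.88605) = 22.7895 + 3 × 4.4936 = 36.2704

36.270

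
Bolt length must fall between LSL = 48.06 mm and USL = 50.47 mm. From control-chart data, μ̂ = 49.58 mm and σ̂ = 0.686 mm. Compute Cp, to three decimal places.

Cp = (USL − LSL) / (6σ̂) = (50.47 − 48.06) / (6 × 0.686) = 2.4100 / 4.1160 = 0.5855

0.586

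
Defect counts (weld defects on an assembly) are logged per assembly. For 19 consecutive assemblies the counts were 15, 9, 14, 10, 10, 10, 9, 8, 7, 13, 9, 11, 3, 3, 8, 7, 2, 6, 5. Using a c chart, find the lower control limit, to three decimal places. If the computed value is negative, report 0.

0.000

c̄ = (15 + 9 + 14 + 10 + 10 + 10 + 9 + 8 + 7 + 13 + 9 + 11 + 3 + 3 + 8 + 7 + 2 + 6 + 5) / 19 = 159 / 19 = 8.3684
LCL = c̄ − 3√c̄ = 8.3684 − 3 × 2.8928 = -0.3100 → 0 (cannot be negative)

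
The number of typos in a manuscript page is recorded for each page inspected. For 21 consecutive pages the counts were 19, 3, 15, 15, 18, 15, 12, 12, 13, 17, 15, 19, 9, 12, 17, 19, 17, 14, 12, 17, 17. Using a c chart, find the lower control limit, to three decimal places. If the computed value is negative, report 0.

c̄ = (19 + 3 + 15 + 15 + 18 + 15 + 12 + 12 + 13 + 17 + 15 + 19 + 9 + 12 + 17 + 19 + 17 + 14 + 12 + 17 + 17) / 21 = 307 / 21 = 14.6190
LCL = c̄ − 3√c̄ = 14.6190 − 3 × 3.8235 = 3.1486

3.149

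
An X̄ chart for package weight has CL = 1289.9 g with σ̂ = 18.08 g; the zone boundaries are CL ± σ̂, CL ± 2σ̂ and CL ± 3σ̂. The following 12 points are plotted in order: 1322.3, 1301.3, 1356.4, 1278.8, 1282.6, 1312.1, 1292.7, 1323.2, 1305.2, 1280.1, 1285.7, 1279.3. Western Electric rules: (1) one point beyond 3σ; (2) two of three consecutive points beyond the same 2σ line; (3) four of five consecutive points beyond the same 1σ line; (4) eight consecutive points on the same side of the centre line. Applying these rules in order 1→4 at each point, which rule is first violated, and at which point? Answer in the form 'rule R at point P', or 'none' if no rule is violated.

Zone of each point (C = within 1σ̂, B = 1σ̂–2σ̂, A = 2σ̂–3σ̂, * = beyond 3σ̂; sign = side of CL): 1:+B, 2:+C, 3:+*, 4:-C, 5:-C, 6:+B, 7:+C, 8:+B, 9:+C, 10:-C, 11:-C, 12:-C
Rule 1 (one point beyond the 3σ limits) is satisfied at point 3.

rule 1 at point 3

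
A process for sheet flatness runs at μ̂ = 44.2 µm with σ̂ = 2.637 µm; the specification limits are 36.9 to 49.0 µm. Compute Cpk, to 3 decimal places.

Cpu = (USL − μ̂) / (3σ̂) = (49.0 − 44.2) / (3 × 2.637) = 0.6068; Cpl = (μ̂ − LSL) / (3σ̂) = (44.2 − 36.9) / (3 × 2.637) = 0.9228; Cpk = min(Cpu, Cpl) = 0.6068

0.607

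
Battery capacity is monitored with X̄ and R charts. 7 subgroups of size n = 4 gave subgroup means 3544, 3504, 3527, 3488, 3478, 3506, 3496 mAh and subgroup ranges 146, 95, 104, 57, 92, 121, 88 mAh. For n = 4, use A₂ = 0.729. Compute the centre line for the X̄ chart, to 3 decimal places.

3506.143

X̄̄ = (3544 + 3504 + 3527 + 3488 + 3478 + 3506 + 3496) / 7 = 24543.0000 / 7 = 3506.1429
CL = X̄̄ = 3506.1429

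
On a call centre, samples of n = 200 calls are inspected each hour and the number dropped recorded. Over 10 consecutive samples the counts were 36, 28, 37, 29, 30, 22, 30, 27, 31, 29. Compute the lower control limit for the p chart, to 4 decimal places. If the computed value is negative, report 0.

p̄ = Σdᵢ / (k·n) = 299 / (10 × 200) = 0.14950
LCL = p̄ − 3·√(p̄(1−p̄)/n) = 0.14950 − 3 × 0.02521 = 0.07386

0.0739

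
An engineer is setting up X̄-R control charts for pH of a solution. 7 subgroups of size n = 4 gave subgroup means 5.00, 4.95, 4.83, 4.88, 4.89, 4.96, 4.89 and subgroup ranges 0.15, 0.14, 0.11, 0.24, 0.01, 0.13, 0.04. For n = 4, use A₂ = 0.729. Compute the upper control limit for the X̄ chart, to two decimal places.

X̄̄ = (5.00 + 4.95 + 4.83 + 4.88 + 4.89 + 4.96 + 4.89) / 7 = 34.4000 / 7 = 4.9143
R̄ = (0.15 + 0.14 + 0.11 + 0.24 + 0.01 + 0.13 + 0.04) / 7 = 0.8200 / 7 = 0.1171
UCL = X̄̄ + A₂·R̄ = 4.9143 + 0.729 × 0.1171 = 4.9997

5.00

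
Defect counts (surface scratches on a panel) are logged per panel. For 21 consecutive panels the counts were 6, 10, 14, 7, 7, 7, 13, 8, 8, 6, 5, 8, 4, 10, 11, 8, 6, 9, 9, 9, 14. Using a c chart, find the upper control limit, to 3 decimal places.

17.282

c̄ = (6 + 10 + 14 + 7 + 7 + 7 + 13 + 8 + 8 + 6 + 5 + 8 + 4 + 10 + 11 + 8 + 6 + 9 + 9 + 9 + 14) / 21 = 179 / 21 = 8.5238
UCL = c̄ + 3√c̄ = 8.5238 + 3 × √8.5238 = 8.5238 + 3 × 2.9196 = 17.2825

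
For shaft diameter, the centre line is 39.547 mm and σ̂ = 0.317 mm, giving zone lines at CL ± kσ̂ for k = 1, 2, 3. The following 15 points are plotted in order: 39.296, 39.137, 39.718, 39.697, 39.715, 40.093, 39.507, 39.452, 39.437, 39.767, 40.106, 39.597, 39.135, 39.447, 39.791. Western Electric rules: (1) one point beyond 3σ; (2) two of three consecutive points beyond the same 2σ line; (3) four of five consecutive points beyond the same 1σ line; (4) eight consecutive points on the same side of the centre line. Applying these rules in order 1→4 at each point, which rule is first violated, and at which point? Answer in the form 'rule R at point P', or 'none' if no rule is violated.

Zone of each point (C = within 1σ̂, B = 1σ̂–2σ̂, A = 2σ̂–3σ̂, * = beyond 3σ̂; sign = side of CL): 1:-C, 2:-B, 3:+C, 4:+C, 5:+C, 6:+B, 7:-C, 8:-C, 9:-C, 10:+C, 11:+B, 12:+C, 13:-B, 14:-C, 15:+C
No rule fires across all 15 points.

none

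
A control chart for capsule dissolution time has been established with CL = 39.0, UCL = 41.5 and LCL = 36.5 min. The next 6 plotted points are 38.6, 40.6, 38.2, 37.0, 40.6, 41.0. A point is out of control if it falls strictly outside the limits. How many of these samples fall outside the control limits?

0

All 6 points lie within [36.5, 41.5].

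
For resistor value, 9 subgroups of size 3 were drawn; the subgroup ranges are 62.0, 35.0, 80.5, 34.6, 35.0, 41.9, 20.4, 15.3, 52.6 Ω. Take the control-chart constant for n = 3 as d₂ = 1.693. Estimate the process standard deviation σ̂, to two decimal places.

24.76

R̄ = (62.0 + 35.0 + 80.5 + 34.6 + 35.0 + 41.9 + 20.4 + 15.3 + 52.6) / 9 = 41.9222
σ̂ = R̄ / d₂ = 41.9222 / 1.693 = 24.7621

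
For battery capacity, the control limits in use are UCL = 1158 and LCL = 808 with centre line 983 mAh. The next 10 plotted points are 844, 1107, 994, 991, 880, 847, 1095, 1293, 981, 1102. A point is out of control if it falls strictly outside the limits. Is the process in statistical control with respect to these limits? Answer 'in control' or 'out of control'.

out of control

Compare each point to [808, 1158]: sample 8 = 1293 > UCL.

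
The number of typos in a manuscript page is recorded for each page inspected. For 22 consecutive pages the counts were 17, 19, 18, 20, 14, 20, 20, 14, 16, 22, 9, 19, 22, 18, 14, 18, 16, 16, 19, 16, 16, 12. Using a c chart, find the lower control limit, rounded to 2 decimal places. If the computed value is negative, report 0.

c̄ = (17 + 19 + 18 + 20 + 14 + 20 + 20 + 14 + 16 + 22 + 9 + 19 + 22 + 18 + 14 + 18 + 16 + 16 + 19 + 16 + 16 + 12) / 22 = 375 / 22 = 17.0455
LCL = c̄ − 3√c̄ = 17.0455 − 3 × 4.1286 = 4.6596

4.66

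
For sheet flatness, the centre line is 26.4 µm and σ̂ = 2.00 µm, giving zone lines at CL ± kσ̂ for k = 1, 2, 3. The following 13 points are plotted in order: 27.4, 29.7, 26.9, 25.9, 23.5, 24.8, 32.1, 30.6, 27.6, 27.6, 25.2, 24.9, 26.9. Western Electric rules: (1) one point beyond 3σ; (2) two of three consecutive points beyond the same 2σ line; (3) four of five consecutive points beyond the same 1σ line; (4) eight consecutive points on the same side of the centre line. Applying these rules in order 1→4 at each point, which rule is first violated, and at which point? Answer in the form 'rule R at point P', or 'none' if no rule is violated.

Zone of each point (C = within 1σ̂, B = 1σ̂–2σ̂, A = 2σ̂–3σ̂, * = beyond 3σ̂; sign = side of CL): 1:+C, 2:+B, 3:+C, 4:-C, 5:-B, 6:-C, 7:+A, 8:+A, 9:+C, 10:+C, 11:-C, 12:-C, 13:+C
Rule 2 (two of three consecutive points beyond the same 2σ limit) is satisfied at point 8.

rule 2 at point 8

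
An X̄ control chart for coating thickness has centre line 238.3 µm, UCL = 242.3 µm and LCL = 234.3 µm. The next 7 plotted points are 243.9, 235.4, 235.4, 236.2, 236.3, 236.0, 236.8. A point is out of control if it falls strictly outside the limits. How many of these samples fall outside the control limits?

Compare each point to [234.3, 242.3]: sample 1 = 243.9 > UCL.

1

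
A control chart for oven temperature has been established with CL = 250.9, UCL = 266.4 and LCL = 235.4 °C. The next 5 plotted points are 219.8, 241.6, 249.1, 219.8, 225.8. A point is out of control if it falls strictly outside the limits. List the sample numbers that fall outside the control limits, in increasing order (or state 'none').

Compare each point to [235.4, 266.4]: sample 1 = 219.8 < LCL; sample 4 = 219.8 < LCL; sample 5 = 225.8 < LCL.

1, 4, 5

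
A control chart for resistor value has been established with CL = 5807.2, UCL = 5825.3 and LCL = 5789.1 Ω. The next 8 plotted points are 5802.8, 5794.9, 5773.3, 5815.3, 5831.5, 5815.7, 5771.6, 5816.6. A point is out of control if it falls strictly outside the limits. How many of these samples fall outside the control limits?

Compare each point to [5789.1, 5825.3]: sample 3 = 5773.3 < LCL; sample 5 = 5831.5 > UCL; sample 7 = 5771.6 < LCL.

3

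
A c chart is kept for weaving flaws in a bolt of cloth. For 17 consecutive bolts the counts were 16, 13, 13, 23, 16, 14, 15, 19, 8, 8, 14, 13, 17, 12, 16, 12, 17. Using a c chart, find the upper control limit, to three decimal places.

c̄ = (16 + 13 + 13 + 23 + 16 + 14 + 15 + 19 + 8 + 8 + 14 + 13 + 17 + 12 + 16 + 12 + 17) / 17 = 246 / 17 = 14.4706
UCL = c̄ + 3√c̄ = 14.4706 + 3 × √14.4706 = 14.4706 + 3 × 3.8040 = 25.8827

25.883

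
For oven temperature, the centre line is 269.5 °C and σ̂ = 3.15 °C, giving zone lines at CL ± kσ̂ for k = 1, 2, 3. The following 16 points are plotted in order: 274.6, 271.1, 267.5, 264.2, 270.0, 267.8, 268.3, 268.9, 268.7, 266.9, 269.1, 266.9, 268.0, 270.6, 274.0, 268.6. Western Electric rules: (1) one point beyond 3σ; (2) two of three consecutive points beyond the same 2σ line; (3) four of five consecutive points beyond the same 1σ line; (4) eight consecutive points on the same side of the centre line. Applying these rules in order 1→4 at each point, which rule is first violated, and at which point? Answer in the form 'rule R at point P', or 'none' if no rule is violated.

Zone of each point (C = within 1σ̂, B = 1σ̂–2σ̂, A = 2σ̂–3σ̂, * = beyond 3σ̂; sign = side of CL): 1:+B, 2:+C, 3:-C, 4:-B, 5:+C, 6:-C, 7:-C, 8:-C, 9:-C, 10:-C, 11:-C, 12:-C, 13:-C, 14:+C, 15:+B, 16:-C
Rule 4 (eight consecutive points on the same side of the centre line) is satisfied at point 13.

rule 4 at point 13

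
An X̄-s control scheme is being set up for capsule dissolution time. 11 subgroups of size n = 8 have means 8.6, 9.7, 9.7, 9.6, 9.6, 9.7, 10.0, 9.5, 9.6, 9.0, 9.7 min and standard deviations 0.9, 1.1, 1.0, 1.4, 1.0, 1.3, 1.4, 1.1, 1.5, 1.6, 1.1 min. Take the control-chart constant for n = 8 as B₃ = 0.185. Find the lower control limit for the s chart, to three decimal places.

0.225

s̄ = (0.9 + 1.1 + 1.0 + 1.4 + 1.0 + 1.3 + 1.4 + 1.1 + 1.5 + 1.6 + 1.1) / 11 = 1.2182
LCL_s = B₃·s̄ = 0.185 × 1.2182 = 0.2254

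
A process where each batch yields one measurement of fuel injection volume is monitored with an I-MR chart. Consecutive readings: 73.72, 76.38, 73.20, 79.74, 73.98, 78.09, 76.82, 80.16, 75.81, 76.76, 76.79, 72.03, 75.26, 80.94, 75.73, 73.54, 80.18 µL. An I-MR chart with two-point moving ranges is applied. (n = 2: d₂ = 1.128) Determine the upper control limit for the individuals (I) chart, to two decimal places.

86.38

X̄ = (73.72 + 76.38 + 73.20 + 79.74 + 73.98 + 78.09 + 76.82 + 80.16 + 75.81 + 76.76 + 76.79 + 72.03 + 75.26 + 80.94 + 75.73 + 73.54 + 80.18) / 17 = 76.4194
Moving ranges: 2.66, 3.18, 6.54, 5.76, 4.11, 1.27, 3.34, 4.35, 0.95, 0.03, 4.76, 3.23, 5.68, 5.21, 2.19, 6.64; M̄R̄ = 59.9000 / 16 = 3.7437
UCL = X̄ + 3·M̄R̄/d₂ = 76.4194 + 3 × 3.7437 / 1.128 = 86.3762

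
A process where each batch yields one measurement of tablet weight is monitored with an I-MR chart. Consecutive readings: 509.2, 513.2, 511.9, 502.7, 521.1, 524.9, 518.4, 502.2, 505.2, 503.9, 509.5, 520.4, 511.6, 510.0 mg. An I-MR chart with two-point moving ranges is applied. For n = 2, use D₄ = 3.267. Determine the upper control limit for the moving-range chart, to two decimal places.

Moving ranges: 4.0, 1.3, 9.2, 18.4, 3.8, 6.5, 16.2, 3.0, 1.3, 5.6, 10.9, 8.8, 1.6; M̄R̄ = 90.6000 / 13 = 6.9692
UCL_MR = D₄·M̄R̄ = 3.267 × 6.9692 = 22.7685

22.77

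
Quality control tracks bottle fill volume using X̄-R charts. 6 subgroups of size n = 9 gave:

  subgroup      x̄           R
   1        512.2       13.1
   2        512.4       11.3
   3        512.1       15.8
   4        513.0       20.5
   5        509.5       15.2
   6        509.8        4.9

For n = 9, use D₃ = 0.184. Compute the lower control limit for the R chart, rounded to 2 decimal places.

R̄ = (13.1 + 11.3 + 15.8 + 20.5 + 15.2 + 4.9) / 6 = 80.8000 / 6 = 13.4667
LCL_R = D₃·R̄ = 0.184 × 13.4667 = 2.4779

2.48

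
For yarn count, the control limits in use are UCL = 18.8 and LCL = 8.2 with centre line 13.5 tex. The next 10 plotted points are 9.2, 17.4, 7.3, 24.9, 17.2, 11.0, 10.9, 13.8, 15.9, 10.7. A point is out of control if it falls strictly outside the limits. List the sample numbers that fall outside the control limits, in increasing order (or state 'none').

Compare each point to [8.2, 18.8]: sample 3 = 7.3 < LCL; sample 4 = 24.9 > UCL.

3, 4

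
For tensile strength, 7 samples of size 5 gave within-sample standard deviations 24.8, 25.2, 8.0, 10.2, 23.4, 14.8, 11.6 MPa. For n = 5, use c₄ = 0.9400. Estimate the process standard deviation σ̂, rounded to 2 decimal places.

s̄ = (24.8 + 25.2 + 8.0 + 10.2 + 23.4 + 14.8 + 11.6) / 7 = 16.8571
σ̂ = s̄ / c₄ = 16.8571 / 0.9400 = 17.9331

17.93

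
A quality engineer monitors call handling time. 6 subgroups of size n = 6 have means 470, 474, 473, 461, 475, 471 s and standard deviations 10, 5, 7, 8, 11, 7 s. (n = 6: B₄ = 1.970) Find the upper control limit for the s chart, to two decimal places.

15.76

s̄ = (10 + 5 + 7 + 8 + 11 + 7) / 6 = 8.0000
UCL_s = B₄·s̄ = 1.970 × 8.0000 = 15.7600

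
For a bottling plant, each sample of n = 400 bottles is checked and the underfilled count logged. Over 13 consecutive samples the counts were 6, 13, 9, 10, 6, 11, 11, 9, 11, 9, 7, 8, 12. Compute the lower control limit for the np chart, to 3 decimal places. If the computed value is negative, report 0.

0.303

p̄ = Σdᵢ / (k·n) = 122 / (13 × 400) = 0.02346
LCL = np̄ − 3·√(np̄(1−p̄)) = 9.3846 − 3 × 3.0273 = 0.3028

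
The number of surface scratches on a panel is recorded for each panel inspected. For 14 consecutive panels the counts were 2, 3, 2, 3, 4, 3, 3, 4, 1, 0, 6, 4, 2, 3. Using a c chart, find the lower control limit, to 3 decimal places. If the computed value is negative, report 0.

c̄ = (2 + 3 + 2 + 3 + 4 + 3 + 3 + 4 + 1 + 0 + 6 + 4 + 2 + 3) / 14 = 40 / 14 = 2.8571
LCL = c̄ − 3√c̄ = 2.8571 − 3 × 1.6903 = -2.2138 → 0 (cannot be negative)

0.000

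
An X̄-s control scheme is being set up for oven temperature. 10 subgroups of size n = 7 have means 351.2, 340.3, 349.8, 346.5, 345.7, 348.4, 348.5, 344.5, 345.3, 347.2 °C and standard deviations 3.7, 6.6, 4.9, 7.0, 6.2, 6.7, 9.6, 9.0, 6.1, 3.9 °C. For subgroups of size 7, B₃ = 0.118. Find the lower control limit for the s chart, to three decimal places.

0.752

s̄ = (3.7 + 6.6 + 4.9 + 7.0 + 6.2 + 6.7 + 9.6 + 9.0 + 6.1 + 3.9) / 10 = 6.3700
LCL_s = B₃·s̄ = 0.118 × 6.3700 = 0.7517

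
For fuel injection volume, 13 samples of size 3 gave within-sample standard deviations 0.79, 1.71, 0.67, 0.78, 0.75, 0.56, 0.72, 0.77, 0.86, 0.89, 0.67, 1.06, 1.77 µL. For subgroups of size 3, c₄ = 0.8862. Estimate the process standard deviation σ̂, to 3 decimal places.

1.042

s̄ = (0.79 + 1.71 + 0.67 + 0.78 + 0.75 + 0.56 + 0.72 + 0.77 + 0.86 + 0.89 + 0.67 + 1.06 + 1.77) / 13 = 0.9231
σ̂ = s̄ / c₄ = 0.9231 / 0.8862 = 1.0416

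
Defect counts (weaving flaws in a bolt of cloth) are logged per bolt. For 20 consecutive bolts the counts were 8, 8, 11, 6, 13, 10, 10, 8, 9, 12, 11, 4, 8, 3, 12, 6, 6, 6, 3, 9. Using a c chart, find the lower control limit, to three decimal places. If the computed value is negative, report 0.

0.000

c̄ = (8 + 8 + 11 + 6 + 13 + 10 + 10 + 8 + 9 + 12 + 11 + 4 + 8 + 3 + 12 + 6 + 6 + 6 + 3 + 9) / 20 = 163 / 20 = 8.1500
LCL = c̄ − 3√c̄ = 8.1500 − 3 × 2.8548 = -0.4145 → 0 (cannot be negative)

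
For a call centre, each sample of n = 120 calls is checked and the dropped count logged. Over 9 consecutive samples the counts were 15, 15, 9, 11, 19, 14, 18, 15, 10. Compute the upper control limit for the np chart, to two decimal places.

24.55

p̄ = Σdᵢ / (k·n) = 126 / (9 × 120) = 0.11667
UCL = np̄ + 3·√(np̄(1−p̄)) = 14.0000 + 3 × √(14.0000×0.88333) = 14.0000 + 3 × 3.5166 = 24.5499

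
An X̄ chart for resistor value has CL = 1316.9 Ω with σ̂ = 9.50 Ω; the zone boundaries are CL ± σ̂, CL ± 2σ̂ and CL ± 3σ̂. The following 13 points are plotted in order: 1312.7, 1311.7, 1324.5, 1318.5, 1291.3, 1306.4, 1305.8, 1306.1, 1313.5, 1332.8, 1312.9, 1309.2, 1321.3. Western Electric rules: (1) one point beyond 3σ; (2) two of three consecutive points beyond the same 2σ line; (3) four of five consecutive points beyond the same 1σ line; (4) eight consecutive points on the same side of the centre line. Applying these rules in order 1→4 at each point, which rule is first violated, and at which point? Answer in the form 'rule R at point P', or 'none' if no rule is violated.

rule 3 at point 8

Zone of each point (C = within 1σ̂, B = 1σ̂–2σ̂, A = 2σ̂–3σ̂, * = beyond 3σ̂; sign = side of CL): 1:-C, 2:-C, 3:+C, 4:+C, 5:-A, 6:-B, 7:-B, 8:-B, 9:-C, 10:+B, 11:-C, 12:-C, 13:+C
Rule 3 (four of five consecutive points beyond the same 1σ limit) is satisfied at point 8.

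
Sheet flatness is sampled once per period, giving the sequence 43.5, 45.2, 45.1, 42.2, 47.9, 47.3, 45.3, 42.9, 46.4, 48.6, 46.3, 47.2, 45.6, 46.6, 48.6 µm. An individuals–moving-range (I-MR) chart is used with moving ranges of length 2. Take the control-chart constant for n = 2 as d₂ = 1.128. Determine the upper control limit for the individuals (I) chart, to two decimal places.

51.40

X̄ = (43.5 + 45.2 + 45.1 + 42.2 + 47.9 + 47.3 + 45.3 + 42.9 + 46.4 + 48.6 + 46.3 + 47.2 + 45.6 + 46.6 + 48.6) / 15 = 45.9133
Moving ranges: 1.7, 0.1, 2.9, 5.7, 0.6, 2.0, 2.4, 3.5, 2.2, 2.3, 0.9, 1.6, 1.0, 2.0; M̄R̄ = 28.9000 / 14 = 2.0643
UCL = X̄ + 3·M̄R̄/d₂ = 45.9133 + 3 × 2.0643 / 1.128 = 51.4035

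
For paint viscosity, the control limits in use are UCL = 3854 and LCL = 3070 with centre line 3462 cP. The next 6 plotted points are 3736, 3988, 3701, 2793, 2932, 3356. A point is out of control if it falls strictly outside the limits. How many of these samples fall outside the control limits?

Compare each point to [3070, 3854]: sample 2 = 3988 > UCL; sample 4 = 2793 < LCL; sample 5 = 2932 < LCL.

3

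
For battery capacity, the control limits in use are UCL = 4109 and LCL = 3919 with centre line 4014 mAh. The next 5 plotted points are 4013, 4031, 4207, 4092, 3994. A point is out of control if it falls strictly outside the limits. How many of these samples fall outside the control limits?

Compare each point to [3919, 4109]: sample 3 = 4207 > UCL.

1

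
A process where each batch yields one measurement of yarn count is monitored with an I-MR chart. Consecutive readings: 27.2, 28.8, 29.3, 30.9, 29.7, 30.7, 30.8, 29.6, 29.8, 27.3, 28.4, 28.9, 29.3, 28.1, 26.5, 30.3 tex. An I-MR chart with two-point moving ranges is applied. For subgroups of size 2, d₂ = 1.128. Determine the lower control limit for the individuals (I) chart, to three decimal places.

X̄ = (27.2 + 28.8 + 29.3 + 30.9 + 29.7 + 30.7 + 30.8 + 29.6 + 29.8 + 27.3 + 28.4 + 28.9 + 29.3 + 28.1 + 26.5 + 30.3) / 16 = 29.1000
Moving ranges: 1.6, 0.5, 1.6, 1.2, 1.0, 0.1, 1.2, 0.2, 2.5, 1.1, 0.5, 0.4, 1.2, 1.6, 3.8; M̄R̄ = 18.5000 / 15 = 1.2333
LCL = X̄ − 3·M̄R̄/d₂ = 29.1000 − 3 × 1.2333 / 1.128 = 25.8199

25.820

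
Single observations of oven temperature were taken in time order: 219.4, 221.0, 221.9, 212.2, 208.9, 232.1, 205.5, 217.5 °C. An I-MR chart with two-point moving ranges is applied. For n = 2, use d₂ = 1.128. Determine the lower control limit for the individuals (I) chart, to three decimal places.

187.943

X̄ = (219.4 + 221.0 + 221.9 + 212.2 + 208.9 + 232.1 + 205.5 + 217.5) / 8 = 217.3125
Moving ranges: 1.6, 0.9, 9.7, 3.3, 23.2, 26.6, 12.0; M̄R̄ = 77.3000 / 7 = 11.0429
LCL = X̄ − 3·M̄R̄/d₂ = 217.3125 − 3 × 11.0429 / 1.128 = 187.9432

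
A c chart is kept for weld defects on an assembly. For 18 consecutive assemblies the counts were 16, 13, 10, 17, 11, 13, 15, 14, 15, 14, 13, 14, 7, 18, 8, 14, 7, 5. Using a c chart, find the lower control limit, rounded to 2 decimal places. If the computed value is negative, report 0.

1.86

c̄ = (16 + 13 + 10 + 17 + 11 + 13 + 15 + 14 + 15 + 14 + 13 + 14 + 7 + 18 + 8 + 14 + 7 + 5) / 18 = 224 / 18 = 12.4444
LCL = c̄ − 3√c̄ = 12.4444 − 3 × 3.5277 = 1.8614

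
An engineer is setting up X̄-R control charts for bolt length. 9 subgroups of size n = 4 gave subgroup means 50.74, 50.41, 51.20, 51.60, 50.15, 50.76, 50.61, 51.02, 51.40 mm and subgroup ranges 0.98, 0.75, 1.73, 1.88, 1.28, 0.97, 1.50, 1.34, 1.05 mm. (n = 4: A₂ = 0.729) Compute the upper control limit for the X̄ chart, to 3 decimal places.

X̄̄ = (50.74 + 50.41 + 51.20 + 51.60 + 50.15 + 50.76 + 50.61 + 51.02 + 51.40) / 9 = 457.8900 / 9 = 50.8767
R̄ = (0.98 + 0.75 + 1.73 + 1.88 + 1.28 + 0.97 + 1.50 + 1.34 + 1.05) / 9 = 11.4800 / 9 = 1.2756
UCL = X̄̄ + A₂·R̄ = 50.8767 + 0.729 × 1.2756 = 51.8065

51.807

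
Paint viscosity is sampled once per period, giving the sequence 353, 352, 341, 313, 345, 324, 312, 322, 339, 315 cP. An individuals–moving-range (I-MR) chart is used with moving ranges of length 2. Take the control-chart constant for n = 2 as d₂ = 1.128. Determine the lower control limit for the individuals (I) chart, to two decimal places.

X̄ = (353 + 352 + 341 + 313 + 345 + 324 + 312 + 322 + 339 + 315) / 10 = 331.6000
Moving ranges: 1, 11, 28, 32, 21, 12, 10, 17, 24; M̄R̄ = 156.0000 / 9 = 17.3333
LCL = X̄ − 3·M̄R̄/d₂ = 331.6000 − 3 × 17.3333 / 1.128 = 285.5007

285.50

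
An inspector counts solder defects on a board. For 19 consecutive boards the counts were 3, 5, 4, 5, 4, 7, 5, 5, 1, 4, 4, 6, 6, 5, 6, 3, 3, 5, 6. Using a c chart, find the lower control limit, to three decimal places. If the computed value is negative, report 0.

c̄ = (3 + 5 + 4 + 5 + 4 + 7 + 5 + 5 + 1 + 4 + 4 + 6 + 6 + 5 + 6 + 3 + 3 + 5 + 6) / 19 = 87 / 19 = 4.5789
LCL = c̄ − 3√c̄ = 4.5789 − 3 × 2.1398 = -1.8406 → 0 (cannot be negative)

0.000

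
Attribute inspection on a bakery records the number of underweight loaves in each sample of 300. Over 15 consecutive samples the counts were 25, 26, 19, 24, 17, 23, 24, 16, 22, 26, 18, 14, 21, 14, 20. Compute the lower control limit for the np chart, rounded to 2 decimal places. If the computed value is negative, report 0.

7.46

p̄ = Σdᵢ / (k·n) = 309 / (15 × 300) = 0.06867
LCL = np̄ − 3·√(np̄(1−p̄)) = 20.6000 − 3 × 4.3801 = 7.4596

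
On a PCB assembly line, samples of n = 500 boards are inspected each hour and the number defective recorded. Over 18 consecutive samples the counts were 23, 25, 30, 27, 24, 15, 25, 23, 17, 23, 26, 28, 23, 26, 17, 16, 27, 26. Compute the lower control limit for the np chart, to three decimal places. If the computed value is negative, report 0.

p̄ = Σdᵢ / (k·n) = 421 / (18 × 500) = 0.04678
LCL = np̄ − 3·√(np̄(1−p̄)) = 23.3889 − 3 × 4.7217 = 9.2237

9.224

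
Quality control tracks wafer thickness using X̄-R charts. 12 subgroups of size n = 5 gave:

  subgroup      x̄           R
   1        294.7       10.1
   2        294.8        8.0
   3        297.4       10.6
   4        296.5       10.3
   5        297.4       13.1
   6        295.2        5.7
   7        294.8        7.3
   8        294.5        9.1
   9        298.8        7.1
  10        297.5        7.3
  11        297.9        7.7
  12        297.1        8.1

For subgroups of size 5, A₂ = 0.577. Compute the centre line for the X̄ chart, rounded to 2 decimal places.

296.38

X̄̄ = (294.7 + 294.8 + 297.4 + 296.5 + 297.4 + 295.2 + 294.8 + 294.5 + 298.8 + 297.5 + 297.9 + 297.1) / 12 = 3556.6000 / 12 = 296.3833
CL = X̄̄ = 296.3833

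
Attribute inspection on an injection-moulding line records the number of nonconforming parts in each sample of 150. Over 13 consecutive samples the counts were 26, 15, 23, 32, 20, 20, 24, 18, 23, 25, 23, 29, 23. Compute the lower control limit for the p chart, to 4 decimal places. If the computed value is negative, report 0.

0.0659

p̄ = Σdᵢ / (k·n) = 301 / (13 × 150) = 0.15436
LCL = p̄ − 3·√(p̄(1−p̄)/n) = 0.15436 − 3 × 0.02950 = 0.06586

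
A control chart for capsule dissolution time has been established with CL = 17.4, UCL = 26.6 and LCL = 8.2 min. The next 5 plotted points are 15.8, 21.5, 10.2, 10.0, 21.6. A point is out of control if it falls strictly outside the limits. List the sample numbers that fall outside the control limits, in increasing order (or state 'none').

none

All 5 points lie within [8.2, 26.6].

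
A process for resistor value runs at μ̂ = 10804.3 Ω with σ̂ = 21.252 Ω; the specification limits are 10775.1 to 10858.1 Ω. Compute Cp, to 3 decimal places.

0.651

Cp = (USL − LSL) / (6σ̂) = (10858.1 − 10775.1) / (6 × 21.252) = 83.0000 / 127.5120 = 0.6509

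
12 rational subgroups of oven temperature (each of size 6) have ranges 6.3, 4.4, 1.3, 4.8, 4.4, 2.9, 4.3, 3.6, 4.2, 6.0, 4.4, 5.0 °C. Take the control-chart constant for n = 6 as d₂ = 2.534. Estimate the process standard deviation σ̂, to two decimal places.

1.70

R̄ = (6.3 + 4.4 + 1.3 + 4.8 + 4.4 + 2.9 + 4.3 + 3.6 + 4.2 + 6.0 + 4.4 + 5.0) / 12 = 4.3000
σ̂ = R̄ / d₂ = 4.3000 / 2.534 = 1.6969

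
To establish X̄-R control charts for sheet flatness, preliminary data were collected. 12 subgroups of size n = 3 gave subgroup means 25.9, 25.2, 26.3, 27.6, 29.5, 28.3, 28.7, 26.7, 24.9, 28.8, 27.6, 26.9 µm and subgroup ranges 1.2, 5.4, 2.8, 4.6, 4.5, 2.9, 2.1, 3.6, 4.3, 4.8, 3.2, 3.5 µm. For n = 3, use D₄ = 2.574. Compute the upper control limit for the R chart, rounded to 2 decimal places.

R̄ = (1.2 + 5.4 + 2.8 + 4.6 + 4.5 + 2.9 + 2.1 + 3.6 + 4.3 + 4.8 + 3.2 + 3.5) / 12 = 42.9000 / 12 = 3.5750
UCL_R = D₄·R̄ = 2.574 × 3.5750 = 9.2020

9.20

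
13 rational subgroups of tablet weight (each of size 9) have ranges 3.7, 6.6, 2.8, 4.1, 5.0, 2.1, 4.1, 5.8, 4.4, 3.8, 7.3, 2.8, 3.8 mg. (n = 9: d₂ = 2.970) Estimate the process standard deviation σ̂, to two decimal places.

R̄ = (3.7 + 6.6 + 2.8 + 4.1 + 5.0 + 2.1 + 4.1 + 5.8 + 4.4 + 3.8 + 7.3 + 2.8 + 3.8) / 13 = 4.3308
σ̂ = R̄ / d₂ = 4.3308 / 2.970 = 1.4582

1.46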